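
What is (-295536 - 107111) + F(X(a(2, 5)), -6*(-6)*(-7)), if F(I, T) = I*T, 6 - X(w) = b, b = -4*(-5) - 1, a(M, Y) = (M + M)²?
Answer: -399371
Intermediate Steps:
a(M, Y) = 4*M² (a(M, Y) = (2*M)² = 4*M²)
b = 19 (b = 20 - 1 = 19)
X(w) = -13 (X(w) = 6 - 1*19 = 6 - 19 = -13)
(-295536 - 107111) + F(X(a(2, 5)), -6*(-6)*(-7)) = (-295536 - 107111) - 13*(-6*(-6))*(-7) = -402647 - 468*(-7) = -402647 - 13*(-252) = -402647 + 3276 = -399371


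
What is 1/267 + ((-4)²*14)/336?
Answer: 179/267 ≈ 0.67041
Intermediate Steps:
1/267 + ((-4)²*14)/336 = 1/267 + (16*14)/336 = 1/267 + (1/336)*224 = 1/267 + ⅔ = 179/267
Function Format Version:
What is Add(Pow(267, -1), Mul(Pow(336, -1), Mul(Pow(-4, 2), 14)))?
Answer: Rational(179, 267) ≈ 0.67041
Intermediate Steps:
Add(Pow(267, -1), Mul(Pow(336, -1), Mul(Pow(-4, 2), 14))) = Add(Rational(1, 267), Mul(Rational(1, 336), Mul(16, 14))) = Add(Rational(1, 267), Mul(Rational(1, 336), 224)) = Add(Rational(1, 267), Rational(2, 3)) = Rational(179, 267)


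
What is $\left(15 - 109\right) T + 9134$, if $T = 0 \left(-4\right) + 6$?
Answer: $8570$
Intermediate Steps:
$T = 6$ ($T = 0 + 6 = 6$)
$\left(15 - 109\right) T + 9134 = \left(15 - 109\right) 6 + 9134 = \left(-94\right) 6 + 9134 = -564 + 9134 = 8570$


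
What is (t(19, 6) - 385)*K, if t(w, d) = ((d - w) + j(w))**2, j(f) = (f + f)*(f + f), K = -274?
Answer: -560981024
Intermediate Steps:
j(f) = 4*f**2 (j(f) = (2*f)*(2*f) = 4*f**2)
t(w, d) = (d - w + 4*w**2)**2 (t(w, d) = ((d - w) + 4*w**2)**2 = (d - w + 4*w**2)**2)
(t(19, 6) - 385)*K = ((6 - 1*19 + 4*19**2)**2 - 385)*(-274) = ((6 - 19 + 4*361)**2 - 385)*(-274) = ((6 - 19 + 1444)**2 - 385)*(-274) = (1431**2 - 385)*(-274) = (2047761 - 385)*(-274) = 2047376*(-274) = -560981024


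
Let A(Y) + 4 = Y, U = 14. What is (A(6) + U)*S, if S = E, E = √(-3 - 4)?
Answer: 16*I*√7 ≈ 42.332*I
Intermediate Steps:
E = I*√7 (E = √(-7) = I*√7 ≈ 2.6458*I)
S = I*√7 ≈ 2.6458*I
A(Y) = -4 + Y
(A(6) + U)*S = ((-4 + 6) + 14)*(I*√7) = (2 + 14)*(I*√7) = 16*(I*√7) = 16*I*√7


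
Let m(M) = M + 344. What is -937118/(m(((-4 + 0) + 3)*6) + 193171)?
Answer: -937118/193509 ≈ -4.8428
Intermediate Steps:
m(M) = 344 + M
-937118/(m(((-4 + 0) + 3)*6) + 193171) = -937118/((344 + ((-4 + 0) + 3)*6) + 193171) = -937118/((344 + (-4 + 3)*6) + 193171) = -937118/((344 - 1*6) + 193171) = -937118/((344 - 6) + 193171) = -937118/(338 + 193171) = -937118/193509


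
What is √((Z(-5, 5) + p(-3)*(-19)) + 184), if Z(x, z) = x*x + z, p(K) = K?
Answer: √271 ≈ 16.462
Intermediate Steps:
Z(x, z) = z + x² (Z(x, z) = x² + z = z + x²)
√((Z(-5, 5) + p(-3)*(-19)) + 184) = √(((5 + (-5)²) - 3*(-19)) + 184) = √(((5 + 25) + 57) + 184) = √((30 + 57) + 184) = √(87 + 184) = √271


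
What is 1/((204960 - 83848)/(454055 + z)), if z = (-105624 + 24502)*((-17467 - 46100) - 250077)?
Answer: 25443882623/121112 ≈ 2.1009e+5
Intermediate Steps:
z = 25443428568 (z = -81122*(-63567 - 250077) = -81122*(-313644) = 25443428568)
1/((204960 - 83848)/(454055 + z)) = 1/((204960 - 83848)/(454055 + 25443428568)) = 1/(121112/25443882623) = 25443882623/121112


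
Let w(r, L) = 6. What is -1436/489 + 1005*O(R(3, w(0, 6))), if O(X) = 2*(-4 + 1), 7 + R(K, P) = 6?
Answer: -2950106/489 ≈ -6032.9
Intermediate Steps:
R(K, P) = -1 (R(K, P) = -7 + 6 = -1)
O(X) = -6 (O(X) = 2*(-3) = -6)
-1436/489 + 1005*O(R(3, w(0, 6))) = -1436/489 + 1005*(-6) = -1436*1/489 - 6030 = -1436/489 - 6030 = -2950106/489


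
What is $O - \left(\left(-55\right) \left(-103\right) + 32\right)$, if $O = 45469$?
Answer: $39772$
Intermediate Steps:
$O - \left(\left(-55\right) \left(-103\right) + 32\right) = 45469 - \left(\left(-55\right) \left(-103\right) + 32\right) = 45469 - \left(5665 + 32\right) = 45469 - 5697 = 39772$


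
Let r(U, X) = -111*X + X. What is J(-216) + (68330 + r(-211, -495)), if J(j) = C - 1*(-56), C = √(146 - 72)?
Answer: 122836 + √74 ≈ 1.2284e+5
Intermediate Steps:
C = √74 ≈ 8.6023
J(j) = 56 + √74 (J(j) = √74 - 1*(-56) = √74 + 56 = 56 + √74)
r(U, X) = -110*X
J(-216) + (68330 + r(-211, -495)) = (56 + √74) + (68330 - 110*(-495)) = (56 + √74) + (68330 + 54450) = (56 + √74) + 122780 = 122836 + √74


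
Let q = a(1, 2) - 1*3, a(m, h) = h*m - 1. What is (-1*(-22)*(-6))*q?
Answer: 264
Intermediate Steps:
a(m, h) = -1 + h*m
q = -2 (q = (-1 + 2*1) - 1*3 = (-1 + 2) - 3 = 1 - 3 = -2)
(-1*(-22)*(-6))*q = (-1*(-22)*(-6))*(-2) = (22*(-6))*(-2) = -132*(-2) = 264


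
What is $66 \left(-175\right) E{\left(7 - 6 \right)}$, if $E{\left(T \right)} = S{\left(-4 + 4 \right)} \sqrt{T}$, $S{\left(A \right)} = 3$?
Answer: $-34650$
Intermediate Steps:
$E{\left(T \right)} = 3 \sqrt{T}$
$66 \left(-175\right) E{\left(7 - 6 \right)} = 66 \left(-175\right) 3 \sqrt{7 - 6} = - 11550 \cdot 3 \sqrt{7 - 6} = - 11550 \cdot 3 \sqrt{1} = - 11550 \cdot 3 \cdot 1 = \left(-11550\right) 3 = -34650$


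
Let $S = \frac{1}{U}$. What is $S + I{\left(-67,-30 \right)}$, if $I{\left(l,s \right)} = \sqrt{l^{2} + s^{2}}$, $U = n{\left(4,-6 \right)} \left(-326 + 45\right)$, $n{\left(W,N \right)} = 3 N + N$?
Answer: $\frac{1}{6744} + \sqrt{5389} \approx 73.41$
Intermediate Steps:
$n{\left(W,N \right)} = 4 N$
$U = 6744$ ($U = 4 \left(-6\right) \left(-326 + 45\right) = \left(-24\right) \left(-281\right) = 6744$)
$S = \frac{1}{6744} \approx 0.00014828$
$S + I{\left(-67,-30 \right)} = \frac{1}{6744} + \sqrt{\left(-67\right)^{2} + \left(-30\right)^{2}} = \frac{1}{6744} + \sqrt{4489 + 900} = \frac{1}{6744} + \sqrt{5389}$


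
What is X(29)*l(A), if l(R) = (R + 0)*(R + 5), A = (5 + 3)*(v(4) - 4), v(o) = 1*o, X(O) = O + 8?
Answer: 0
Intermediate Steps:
X(O) = 8 + O
v(o) = o
A = 0 (A = (5 + 3)*(4 - 4) = 8*0 = 0)
l(R) = R*(5 + R)
X(29)*l(A) = (8 + 29)*(0*(5 + 0)) = 37*(0*5) = 37*0 = 0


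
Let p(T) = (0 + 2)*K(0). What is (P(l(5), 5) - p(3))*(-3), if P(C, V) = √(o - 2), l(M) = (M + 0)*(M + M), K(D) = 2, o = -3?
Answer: 12 - 3*I*√5 ≈ 12.0 - 6.7082*I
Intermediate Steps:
l(M) = 2*M² (l(M) = M*(2*M) = 2*M²)
p(T) = 4 (p(T) = (0 + 2)*2 = 2*2 = 4)
P(C, V) = I*√5 (P(C, V) = √(-3 - 2) = √(-5) = I*√5)
(P(l(5), 5) - p(3))*(-3) = (I*√5 - 1*4)*(-3) = (I*√5 - 4)*(-3) = (-4 + I*√5)*(-3) = 12 - 3*I*√5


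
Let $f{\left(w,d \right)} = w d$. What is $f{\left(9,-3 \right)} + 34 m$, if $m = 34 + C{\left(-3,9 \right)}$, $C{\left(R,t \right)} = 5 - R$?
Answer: $1401$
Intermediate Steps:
$f{\left(w,d \right)} = d w$
$m = 42$ ($m = 34 + \left(5 - -3\right) = 34 + \left(5 + 3\right) = 34 + 8 = 42$)
$f{\left(9,-3 \right)} + 34 m = \left(-3\right) 9 + 34 \cdot 42 = -27 + 1428 = 1401$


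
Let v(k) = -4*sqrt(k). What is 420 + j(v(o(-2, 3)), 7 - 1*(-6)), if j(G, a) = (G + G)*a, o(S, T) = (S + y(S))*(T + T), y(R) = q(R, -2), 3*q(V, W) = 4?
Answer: 420 - 208*I ≈ 420.0 - 208.0*I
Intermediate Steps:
q(V, W) = 4/3 (q(V, W) = (1/3)*4 = 4/3)
y(R) = 4/3
o(S, T) = 2*T*(4/3 + S) (o(S, T) = (S + 4/3)*(T + T) = (4/3 + S)*(2*T) = 2*T*(4/3 + S))
j(G, a) = 2*G*a (j(G, a) = (2*G)*a = 2*G*a)
420 + j(v(o(-2, 3)), 7 - 1*(-6)) = 420 + 2*(-4*sqrt(2)*sqrt(4 + 3*(-2)))*(7 - 1*(-6)) = 420 + 2*(-4*sqrt(2)*sqrt(4 - 6))*(7 + 6) = 420 + 2*(-4*2*I)*13 = 420 + 2*(-8*I)*13 = 420 - 208*I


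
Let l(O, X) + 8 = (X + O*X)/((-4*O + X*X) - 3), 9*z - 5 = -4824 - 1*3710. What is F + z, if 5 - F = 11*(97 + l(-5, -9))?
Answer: -283079/147 ≈ -1925.7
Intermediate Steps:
z = -2843/3 (z = 5/9 + (-4824 - 1*3710)/9 = 5/9 + (-4824 - 3710)/9 = 5/9 + (⅑)*(-8534) = 5/9 - 8534/9 = -2843/3 ≈ -947.67)
l(O, X) = -8 + (X + O*X)/(-3 + X² - 4*O) (l(O, X) = -8 + (X + O*X)/((-4*O + X*X) - 3) = -8 + (X + O*X)/((-4*O + X²) - 3) = -8 + (X + O*X)/((X² - 4*O) - 3) = -8 + (X + O*X)/(-3 + X² - 4*O))
F = -47924/49 (F = 5 - 11*(97 + (-24 - 1*(-9) - 32*(-5) + 8*(-9)² - 1*(-5)*(-9))/(3 - 1*(-9)² + 4*(-5))) = 5 - 11*(97 + (-24 + 9 + 160 + 8*81 - 45)/(3 - 1*81 - 20)) = 5 - 11*(97 + (-24 + 9 + 160 + 648 - 45)/(3 - 81 - 20)) = 5 - 11*(97 + 748/(-98)) = 5 - 11*(97 - 1/98*748) = 5 - 11*(97 - 374/49) = 5 - 11*4379/49 = 5 - 1*48169/49 = 5 - 48169/49 = -47924/49 ≈ -978.04)
F + z = -47924/49 - 2843/3 = -283079/147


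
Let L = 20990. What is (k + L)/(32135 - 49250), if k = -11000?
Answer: -666/1141 ≈ -0.58370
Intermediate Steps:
(k + L)/(32135 - 49250) = (-11000 + 20990)/(32135 - 49250) = 9990/(-17115) = 9990*(-1/17115) = -666/1141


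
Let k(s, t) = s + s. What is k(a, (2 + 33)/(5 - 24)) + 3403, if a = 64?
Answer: 3531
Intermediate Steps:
k(s, t) = 2*s
k(a, (2 + 33)/(5 - 24)) + 3403 = 2*64 + 3403 = 128 + 3403 = 3531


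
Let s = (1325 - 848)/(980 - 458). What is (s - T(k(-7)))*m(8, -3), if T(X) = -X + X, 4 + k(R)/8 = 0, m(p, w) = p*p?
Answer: 1696/29 ≈ 58.483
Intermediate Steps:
m(p, w) = p²
k(R) = -32 (k(R) = -32 + 8*0 = -32 + 0 = -32)
T(X) = 0
s = 53/58 (s = 477/522 = 477*(1/522) = 53/58 ≈ 0.91379)
(s - T(k(-7)))*m(8, -3) = (53/58 - 1*0)*8² = (53/58 + 0)*64 = (53/58)*64 = 1696/29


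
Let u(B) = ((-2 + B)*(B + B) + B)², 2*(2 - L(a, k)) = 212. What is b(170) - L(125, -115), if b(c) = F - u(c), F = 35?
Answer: -3282143961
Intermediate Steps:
L(a, k) = -104 (L(a, k) = 2 - ½*212 = 2 - 106 = -104)
u(B) = (B + 2*B*(-2 + B))² (u(B) = ((-2 + B)*(2*B) + B)² = (2*B*(-2 + B) + B)² = (B + 2*B*(-2 + B))²)
b(c) = 35 - c²*(-3 + 2*c)²
b(170) - L(125, -115) = (35 - 1*170²*(-3 + 2*170)²) - 1*(-104) = (35 - 1*28900*(-3 + 340)²) + 104 = (35 - 1*28900*337²) + 104 = (35 - 1*28900*113569) + 104 = (35 - 3282144100) + 104 = -3282144065 + 104 = -3282143961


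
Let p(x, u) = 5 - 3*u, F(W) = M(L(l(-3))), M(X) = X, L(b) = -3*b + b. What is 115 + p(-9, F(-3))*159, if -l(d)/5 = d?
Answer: 15220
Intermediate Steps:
l(d) = -5*d
L(b) = -2*b
F(W) = -30 (F(W) = -(-10)*(-3) = -2*15 = -30)
p(x, u) = 5 - 3*u
115 + p(-9, F(-3))*159 = 115 + (5 - 3*(-30))*159 = 115 + (5 + 90)*159 = 115 + 95*159 = 115 + 15105 = 15220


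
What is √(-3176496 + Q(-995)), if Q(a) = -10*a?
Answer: I*√3166546 ≈ 1779.5*I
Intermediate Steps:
√(-3176496 + Q(-995)) = √(-3176496 - 10*(-995)) = √(-3176496 + 9950) = √(-3166546) = I*√3166546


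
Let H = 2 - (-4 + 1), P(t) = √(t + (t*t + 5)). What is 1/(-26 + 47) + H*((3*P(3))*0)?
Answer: 1/21 ≈ 0.047619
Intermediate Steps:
P(t) = √(5 + t + t²) (P(t) = √(t + (t² + 5)) = √(t + (5 + t²)) = √(5 + t + t²))
H = 5 (H = 2 - 1*(-3) = 2 + 3 = 5)
1/(-26 + 47) + H*((3*P(3))*0) = 1/(-26 + 47) + 5*((3*√(5 + 3 + 3²))*0) = 1/21 + 5*((3*√(5 + 3 + 9))*0) = 1/21 + 5*((3*√17)*0) = 1/21 + 5*0 = 1/21 + 0 = 1/21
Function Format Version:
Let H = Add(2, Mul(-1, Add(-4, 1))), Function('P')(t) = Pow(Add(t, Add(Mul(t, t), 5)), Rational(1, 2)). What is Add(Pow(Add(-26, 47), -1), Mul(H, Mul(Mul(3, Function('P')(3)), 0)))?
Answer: Rational(1, 21) ≈ 0.047619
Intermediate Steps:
Function('P')(t) = Pow(Add(5, t, Pow(t, 2)), Rational(1, 2)) (Function('P')(t) = Pow(Add(t, Add(Pow(t, 2), 5)), Rational(1, 2)) = Pow(Add(t, Add(5, Pow(t, 2))), Rational(1, 2)) = Pow(Add(5, t, Pow(t, 2)), Rational(1, 2)))
H = 5 (H = Add(2, Mul(-1, -3)) = Add(2, 3) = 5)
Add(Pow(Add(-26, 47), -1), Mul(H, Mul(Mul(3, Function('P')(3)), 0))) = Add(Pow(Add(-26, 47), -1), Mul(5, Mul(Mul(3, Pow(Add(5, 3, Pow(3, 2)), Rational(1, 2))), 0))) = Add(Pow(21, -1), Mul(5, Mul(Mul(3, Pow(Add(5, 3, 9), Rational(1, 2))), 0))) = Add(Rational(1, 21), Mul(5, Mul(Mul(3, Pow(17, Rational(1, 2))), 0))) = Add(Rational(1, 21), Mul(5, 0)) = Add(Rational(1, 21), 0) = Rational(1, 21)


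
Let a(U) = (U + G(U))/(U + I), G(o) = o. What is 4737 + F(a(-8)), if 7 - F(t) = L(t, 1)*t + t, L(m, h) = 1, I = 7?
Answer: 4712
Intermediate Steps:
a(U) = 2*U/(7 + U) (a(U) = (U + U)/(U + 7) = (2*U)/(7 + U) = 2*U/(7 + U))
F(t) = 7 - 2*t (F(t) = 7 - (1*t + t) = 7 - (t + t) = 7 - 2*t)
4737 + F(a(-8)) = 4737 + (7 - 4*(-8)/(7 - 8)) = 4737 + (7 - 4*(-8)/(-1)) = 4737 + (7 - 4*(-8)*(-1)) = 4737 + (7 - 2*16) = 4737 + (7 - 32) = 4737 - 25 = 4712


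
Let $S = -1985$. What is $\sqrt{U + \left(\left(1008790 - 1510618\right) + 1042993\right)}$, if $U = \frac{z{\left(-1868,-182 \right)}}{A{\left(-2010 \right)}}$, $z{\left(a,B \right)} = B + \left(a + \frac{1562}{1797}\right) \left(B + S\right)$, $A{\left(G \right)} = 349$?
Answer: $\frac{\sqrt{217411190903558157}}{627153} \approx 743.48$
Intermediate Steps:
$z{\left(a,B \right)} = B + \left(-1985 + B\right) \left(\frac{1562}{1797} + a\right)$ ($z{\left(a,B \right)} = B + \left(a + \frac{1562}{1797}\right) \left(B - 1985\right) = B + \left(a + 1562 \cdot \frac{1}{1797}\right) \left(-1985 + B\right) = B + \left(a + \frac{1562}{1797}\right) \left(-1985 + B\right) = B + \left(\frac{1562}{1797} + a\right) \left(-1985 + B\right) = B + \left(-1985 + B\right) \left(\frac{1562}{1797} + a\right)$)
$U = \frac{7270465024}{627153}$ ($U = \frac{- \frac{3100570}{1797} - -3707980 + \frac{3359}{1797} \left(-182\right) - -339976}{349} = \left(- \frac{3100570}{1797} + 3707980 - \frac{611338}{1797} + 339976\right) \frac{1}{349} = \frac{7270465024}{1797} \cdot \frac{1}{349} = \frac{7270465024}{627153} \approx 11593.0$)
$\sqrt{U + \left(\left(1008790 - 1510618\right) + 1042993\right)} = \sqrt{\frac{7270465024}{627153} + \left(\left(1008790 - 1510618\right) + 1042993\right)} = \sqrt{\frac{7270465024}{627153} + \left(-501828 + 1042993\right)} = \sqrt{\frac{7270465024}{627153} + 541165} = \sqrt{\frac{346663718269}{627153}} = \frac{\sqrt{217411190903558157}}{627153}$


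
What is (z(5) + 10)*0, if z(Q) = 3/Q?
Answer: 0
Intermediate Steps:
(z(5) + 10)*0 = (3/5 + 10)*0 = (3*(⅕) + 10)*0 = (⅗ + 10)*0 = (53/5)*0 = 0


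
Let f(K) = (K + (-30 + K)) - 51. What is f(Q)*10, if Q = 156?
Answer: 2310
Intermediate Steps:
f(K) = -81 + 2*K (f(K) = (-30 + 2*K) - 51 = -81 + 2*K)
f(Q)*10 = (-81 + 2*156)*10 = (-81 + 312)*10 = 231*10 = 2310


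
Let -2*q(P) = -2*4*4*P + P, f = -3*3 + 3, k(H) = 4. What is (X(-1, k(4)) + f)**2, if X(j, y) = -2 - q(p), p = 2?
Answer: 1521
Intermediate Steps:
f = -6 (f = -9 + 3 = -6)
q(P) = 31*P/2 (q(P) = -(-2*4*4*P + P)/2 = -(-32*P + P)/2 = -(-31)*P/2 = 31*P/2)
X(j, y) = -33 (X(j, y) = -2 - 31*2/2 = -2 - 1*31 = -2 - 31 = -33)
(X(-1, k(4)) + f)**2 = (-33 - 6)**2 = (-39)**2 = 1521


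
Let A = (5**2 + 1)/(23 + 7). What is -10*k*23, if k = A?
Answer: -598/3 ≈ -199.33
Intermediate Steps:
A = 13/15 (A = (25 + 1)/30 = 26*(1/30) = 13/15 ≈ 0.86667)
k = 13/15 ≈ 0.86667
-10*k*23 = -10*13/15*23 = -26/3*23 = -598/3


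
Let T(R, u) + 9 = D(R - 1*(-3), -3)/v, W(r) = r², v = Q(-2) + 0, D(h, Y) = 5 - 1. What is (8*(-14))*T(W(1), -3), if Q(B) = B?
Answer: 1232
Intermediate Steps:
D(h, Y) = 4
v = -2 (v = -2 + 0 = -2)
T(R, u) = -11 (T(R, u) = -9 + 4/(-2) = -9 + 4*(-½) = -9 - 2 = -11)
(8*(-14))*T(W(1), -3) = (8*(-14))*(-11) = -112*(-11) = 1232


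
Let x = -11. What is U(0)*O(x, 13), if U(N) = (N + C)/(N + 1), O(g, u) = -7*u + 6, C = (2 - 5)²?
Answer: -765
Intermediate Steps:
C = 9 (C = (-3)² = 9)
O(g, u) = 6 - 7*u
U(N) = (9 + N)/(1 + N) (U(N) = (N + 9)/(N + 1) = (9 + N)/(1 + N))
U(0)*O(x, 13) = ((9 + 0)/(1 + 0))*(6 - 7*13) = (9/1)*(6 - 91) = (1*9)*(-85) = 9*(-85) = -765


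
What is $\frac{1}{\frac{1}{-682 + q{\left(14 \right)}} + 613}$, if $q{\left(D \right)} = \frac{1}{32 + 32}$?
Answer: $\frac{43647}{26755547} \approx 0.0016313$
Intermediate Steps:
$q{\left(D \right)} = \frac{1}{64}$
$\frac{1}{\frac{1}{-682 + q{\left(14 \right)}} + 613} = \frac{1}{\frac{1}{-682 + \frac{1}{64}} + 613} = \frac{1}{\frac{1}{- \frac{43647}{64}} + 613} = \frac{1}{- \frac{64}{43647} + 613} = \frac{1}{\frac{26755547}{43647}} = \frac{43647}{26755547}$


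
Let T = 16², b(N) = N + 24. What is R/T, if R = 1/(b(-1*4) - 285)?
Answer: -1/67840 ≈ -1.4741e-5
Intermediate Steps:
b(N) = 24 + N
R = -1/265 (R = 1/((24 - 1*4) - 285) = 1/((24 - 4) - 285) = 1/(20 - 285) = 1/(-265) = -1/265 ≈ -0.0037736)
T = 256
R/T = -1/265/256 = -1/265*1/256 = -1/67840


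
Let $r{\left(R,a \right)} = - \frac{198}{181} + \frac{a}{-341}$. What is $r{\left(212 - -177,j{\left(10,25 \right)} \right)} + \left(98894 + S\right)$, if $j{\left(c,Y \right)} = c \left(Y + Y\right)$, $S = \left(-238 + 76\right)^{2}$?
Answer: $\frac{7723484480}{61721} \approx 1.2514 \cdot 10^{5}$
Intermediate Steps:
$S = 26244$ ($S = \left(-162\right)^{2} = 26244$)
$j{\left(c,Y \right)} = 2 Y c$ ($j{\left(c,Y \right)} = c 2 Y = 2 Y c$)
$r{\left(R,a \right)} = - \frac{198}{181} - \frac{a}{341}$ ($r{\left(R,a \right)} = \left(-198\right) \frac{1}{181} + a \left(- \frac{1}{341}\right) = - \frac{198}{181} - \frac{a}{341}$)
$r{\left(212 - -177,j{\left(10,25 \right)} \right)} + \left(98894 + S\right) = \left(- \frac{198}{181} - \frac{2 \cdot 25 \cdot 10}{341}\right) + \left(98894 + 26244\right) = \left(- \frac{198}{181} - \frac{500}{341}\right) + 125138 = - \frac{158018}{61721} + 125138 = \frac{7723484480}{61721}$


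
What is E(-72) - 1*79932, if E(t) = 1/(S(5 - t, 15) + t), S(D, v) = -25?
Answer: -7753405/97 ≈ -79932.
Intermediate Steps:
E(t) = 1/(-25 + t)
E(-72) - 1*79932 = 1/(-25 - 72) - 1*79932 = 1/(-97) - 79932 = -1/97 - 79932 = -7753405/97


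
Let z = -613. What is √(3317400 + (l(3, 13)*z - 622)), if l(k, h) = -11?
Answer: √3323521 ≈ 1823.1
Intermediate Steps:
√(3317400 + (l(3, 13)*z - 622)) = √(3317400 + (-11*(-613) - 622)) = √(3317400 + (6743 - 622)) = √(3317400 + 6121) = √3323521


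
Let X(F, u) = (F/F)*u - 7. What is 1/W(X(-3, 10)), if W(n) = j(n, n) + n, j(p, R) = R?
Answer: ⅙ ≈ 0.16667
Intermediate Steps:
X(F, u) = -7 + u (X(F, u) = 1*u - 7 = u - 7 = -7 + u)
W(n) = 2*n (W(n) = n + n = 2*n)
1/W(X(-3, 10)) = 1/(2*(-7 + 10)) = 1/(2*3) = 1/6 = ⅙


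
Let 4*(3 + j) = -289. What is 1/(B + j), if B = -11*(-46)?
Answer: 4/1723 ≈ 0.0023215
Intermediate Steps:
j = -301/4 (j = -3 + (¼)*(-289) = -3 - 289/4 = -301/4 ≈ -75.250)
B = 506
1/(B + j) = 1/(506 - 301/4) = 1/(1723/4) = 4/1723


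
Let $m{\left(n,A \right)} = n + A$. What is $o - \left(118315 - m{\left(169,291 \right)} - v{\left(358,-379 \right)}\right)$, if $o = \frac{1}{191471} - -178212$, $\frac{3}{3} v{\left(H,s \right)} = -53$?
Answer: $\frac{11546467185}{191471} \approx 60304.0$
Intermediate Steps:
$v{\left(H,s \right)} = -53$
$m{\left(n,A \right)} = A + n$
$o = \frac{34122429853}{191471}$ ($o = \frac{1}{191471} + 178212 = \frac{34122429853}{191471} \approx 1.7821 \cdot 10^{5}$)
$o - \left(118315 - m{\left(169,291 \right)} - v{\left(358,-379 \right)}\right) = \frac{34122429853}{191471} + \left(\left(\left(291 + 169\right) - 53\right) - 118315\right) = \frac{34122429853}{191471} + \left(\left(460 - 53\right) - 118315\right) = \frac{34122429853}{191471} + \left(407 - 118315\right) = \frac{34122429853}{191471} - 117908 = \frac{11546467185}{191471}$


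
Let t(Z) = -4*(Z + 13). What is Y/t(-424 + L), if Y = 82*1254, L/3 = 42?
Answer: 451/5 ≈ 90.200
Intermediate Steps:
L = 126 (L = 3*42 = 126)
t(Z) = -52 - 4*Z (t(Z) = -4*(13 + Z) = -52 - 4*Z)
Y = 102828
Y/t(-424 + L) = 102828/(-52 - 4*(-424 + 126)) = 102828/(-52 - 4*(-298)) = 102828/(-52 + 1192) = 102828/1140 = 102828*(1/1140) = 451/5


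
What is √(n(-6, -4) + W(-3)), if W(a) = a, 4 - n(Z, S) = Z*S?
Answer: I*√23 ≈ 4.7958*I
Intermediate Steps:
n(Z, S) = 4 - S*Z (n(Z, S) = 4 - Z*S = 4 - S*Z)
√(n(-6, -4) + W(-3)) = √((4 - 1*(-4)*(-6)) - 3) = √((4 - 24) - 3) = √(-20 - 3) = √(-23) = I*√23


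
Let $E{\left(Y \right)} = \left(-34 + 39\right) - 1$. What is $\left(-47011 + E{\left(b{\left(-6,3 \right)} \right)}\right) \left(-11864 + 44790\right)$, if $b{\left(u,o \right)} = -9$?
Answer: $-1547752482$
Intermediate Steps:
$E{\left(Y \right)} = 4$ ($E{\left(Y \right)} = 5 - 1 = 4$)
$\left(-47011 + E{\left(b{\left(-6,3 \right)} \right)}\right) \left(-11864 + 44790\right) = \left(-47011 + 4\right) \left(-11864 + 44790\right) = \left(-47007\right) 32926 = -1547752482$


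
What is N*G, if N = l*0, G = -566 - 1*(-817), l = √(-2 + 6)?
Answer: 0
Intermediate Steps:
l = 2 (l = √4 = 2)
G = 251 (G = -566 + 817 = 251)
N = 0 (N = 2*0 = 0)
N*G = 0*251 = 0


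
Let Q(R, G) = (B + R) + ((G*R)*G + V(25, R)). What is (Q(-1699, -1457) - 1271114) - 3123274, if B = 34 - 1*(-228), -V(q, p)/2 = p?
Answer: -3611112878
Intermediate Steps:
V(q, p) = -2*p
B = 262 (B = 34 + 228 = 262)
Q(R, G) = 262 - R + R*G**2 (Q(R, G) = (262 + R) + ((G*R)*G - 2*R) = (262 + R) + (R*G**2 - 2*R) = (262 + R) + (-2*R + R*G**2) = 262 - R + R*G**2)
(Q(-1699, -1457) - 1271114) - 3123274 = ((262 - 1*(-1699) - 1699*(-1457)**2) - 1271114) - 3123274 = ((262 + 1699 - 1699*2122849) - 1271114) - 3123274 = ((262 + 1699 - 3606720451) - 1271114) - 3123274 = (-3606718490 - 1271114) - 3123274 = -3607989604 - 3123274 = -3611112878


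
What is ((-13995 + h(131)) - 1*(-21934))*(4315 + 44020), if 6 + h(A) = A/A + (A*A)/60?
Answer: 4767774067/12 ≈ 3.9731e+8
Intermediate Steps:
h(A) = -5 + A²/60 (h(A) = -6 + (A/A + (A*A)/60) = -6 + (1 + A²*(1/60)) = -6 + (1 + A²/60) = -5 + A²/60)
((-13995 + h(131)) - 1*(-21934))*(4315 + 44020) = ((-13995 + (-5 + (1/60)*131²)) - 1*(-21934))*(4315 + 44020) = ((-13995 + (-5 + (1/60)*17161)) + 21934)*48335 = ((-13995 + (-5 + 17161/60)) + 21934)*48335 = ((-13995 + 16861/60) + 21934)*48335 = (-822839/60 + 21934)*48335 = (493201/60)*48335 = 4767774067/12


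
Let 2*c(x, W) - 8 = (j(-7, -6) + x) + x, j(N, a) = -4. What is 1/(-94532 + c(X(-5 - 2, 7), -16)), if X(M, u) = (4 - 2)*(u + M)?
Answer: -1/94530 ≈ -1.0579e-5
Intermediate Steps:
X(M, u) = 2*M + 2*u (X(M, u) = 2*(M + u) = 2*M + 2*u)
c(x, W) = 2 + x (c(x, W) = 4 + ((-4 + x) + x)/2 = 4 + (-4 + 2*x)/2 = 4 + (-2 + x) = 2 + x)
1/(-94532 + c(X(-5 - 2, 7), -16)) = 1/(-94532 + (2 + (2*(-5 - 2) + 2*7))) = 1/(-94532 + (2 + (2*(-7) + 14))) = 1/(-94532 + (2 + (-14 + 14))) = 1/(-94532 + (2 + 0)) = 1/(-94532 + 2) = 1/(-94530) = -1/94530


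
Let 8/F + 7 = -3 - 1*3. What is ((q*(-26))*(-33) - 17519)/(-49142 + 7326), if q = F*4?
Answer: 19631/41816 ≈ 0.46946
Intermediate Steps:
F = -8/13 (F = 8/(-7 + (-3 - 1*3)) = 8/(-7 + (-3 - 3)) = 8/(-7 - 6) = 8/(-13) = 8*(-1/13) = -8/13 ≈ -0.61539)
q = -32/13 (q = -8/13*4 = -32/13 ≈ -2.4615)
((q*(-26))*(-33) - 17519)/(-49142 + 7326) = (-32/13*(-26)*(-33) - 17519)/(-49142 + 7326) = (64*(-33) - 17519)/(-41816) = (-2112 - 17519)*(-1/41816) = -19631*(-1/41816) = 19631/41816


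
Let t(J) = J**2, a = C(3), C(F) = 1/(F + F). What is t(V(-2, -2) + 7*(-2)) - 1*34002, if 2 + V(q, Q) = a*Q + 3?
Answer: -304418/9 ≈ -33824.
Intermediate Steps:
C(F) = 1/(2*F)
a = 1/6 (a = (1/2)/3 = (1/2)*(1/3) = 1/6 ≈ 0.16667)
V(q, Q) = 1 + Q/6 (V(q, Q) = -2 + (Q/6 + 3) = -2 + (3 + Q/6) = 1 + Q/6)
t(V(-2, -2) + 7*(-2)) - 1*34002 = ((1 + (1/6)*(-2)) + 7*(-2))**2 - 1*34002 = ((1 - 1/3) - 14)**2 - 34002 = (2/3 - 14)**2 - 34002 = (-40/3)**2 - 34002 = 1600/9 - 34002 = -304418/9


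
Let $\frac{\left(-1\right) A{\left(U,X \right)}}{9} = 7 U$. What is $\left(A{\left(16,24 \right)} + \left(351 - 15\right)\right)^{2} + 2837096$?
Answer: $3288680$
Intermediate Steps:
$A{\left(U,X \right)} = - 63 U$ ($A{\left(U,X \right)} = - 9 \cdot 7 U = - 63 U$)
$\left(A{\left(16,24 \right)} + \left(351 - 15\right)\right)^{2} + 2837096 = \left(\left(-63\right) 16 + \left(351 - 15\right)\right)^{2} + 2837096 = \left(-1008 + 336\right)^{2} + 2837096 = \left(-672\right)^{2} + 2837096 = 451584 + 2837096 = 3288680$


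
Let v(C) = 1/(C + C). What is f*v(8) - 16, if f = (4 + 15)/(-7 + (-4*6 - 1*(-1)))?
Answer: -7699/480 ≈ -16.040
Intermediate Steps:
v(C) = 1/(2*C)
f = -19/30 (f = 19/(-7 + (-24 + 1)) = 19/(-7 - 23) = 19/(-30) = 19*(-1/30) = -19/30 ≈ -0.63333)
f*v(8) - 16 = -19/(60*8) - 16 = -19/30*1/16 - 16 = -19/480 - 16 = -7699/480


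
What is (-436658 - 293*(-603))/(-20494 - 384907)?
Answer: 259979/405401 ≈ 0.64129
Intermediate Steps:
(-436658 - 293*(-603))/(-20494 - 384907) = (-436658 + 176679)/(-405401) = -259979*(-1/405401) = 259979/405401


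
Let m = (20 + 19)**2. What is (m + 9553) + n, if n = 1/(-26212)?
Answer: 290271687/26212 ≈ 11074.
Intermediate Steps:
m = 1521 (m = 39**2 = 1521)
n = -1/26212 ≈ -3.8150e-5
(m + 9553) + n = (1521 + 9553) - 1/26212 = 11074 - 1/26212 = 290271687/26212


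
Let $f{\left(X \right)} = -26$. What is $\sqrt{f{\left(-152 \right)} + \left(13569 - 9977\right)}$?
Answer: $\sqrt{3566} \approx 59.716$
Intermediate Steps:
$\sqrt{f{\left(-152 \right)} + \left(13569 - 9977\right)} = \sqrt{-26 + \left(13569 - 9977\right)} = \sqrt{-26 + 3592} = \sqrt{3566}$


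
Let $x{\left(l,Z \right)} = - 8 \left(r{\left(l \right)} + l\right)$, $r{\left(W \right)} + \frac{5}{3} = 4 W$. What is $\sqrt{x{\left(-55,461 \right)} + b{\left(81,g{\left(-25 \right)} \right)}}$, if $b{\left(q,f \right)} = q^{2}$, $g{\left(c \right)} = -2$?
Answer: $\frac{\sqrt{78969}}{3} \approx 93.671$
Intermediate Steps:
$r{\left(W \right)} = - \frac{5}{3} + 4 W$
$x{\left(l,Z \right)} = \frac{40}{3} - 40 l$ ($x{\left(l,Z \right)} = - 8 \left(\left(- \frac{5}{3} + 4 l\right) + l\right) = - 8 \left(- \frac{5}{3} + 5 l\right) = \frac{40}{3} - 40 l$)
$\sqrt{x{\left(-55,461 \right)} + b{\left(81,g{\left(-25 \right)} \right)}} = \sqrt{\left(\frac{40}{3} - -2200\right) + 81^{2}} = \sqrt{\left(\frac{40}{3} + 2200\right) + 6561} = \sqrt{\frac{6640}{3} + 6561} = \sqrt{\frac{26323}{3}} = \frac{\sqrt{78969}}{3}$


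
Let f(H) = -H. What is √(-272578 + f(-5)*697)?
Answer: I*√269093 ≈ 518.74*I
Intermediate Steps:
√(-272578 + f(-5)*697) = √(-272578 - 1*(-5)*697) = √(-272578 + 5*697) = √(-272578 + 3485) = √(-269093) = I*√269093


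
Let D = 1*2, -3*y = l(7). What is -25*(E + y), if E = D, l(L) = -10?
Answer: -400/3 ≈ -133.33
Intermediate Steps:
y = 10/3 (y = -⅓*(-10) = 10/3 ≈ 3.3333)
D = 2
E = 2
-25*(E + y) = -25*(2 + 10/3) = -25*16/3 = -400/3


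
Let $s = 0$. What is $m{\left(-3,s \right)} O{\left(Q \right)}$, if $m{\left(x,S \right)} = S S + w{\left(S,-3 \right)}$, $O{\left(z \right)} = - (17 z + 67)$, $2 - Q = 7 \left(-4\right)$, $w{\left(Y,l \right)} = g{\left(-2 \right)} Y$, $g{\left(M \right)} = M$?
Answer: $0$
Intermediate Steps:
$w{\left(Y,l \right)} = - 2 Y$
$Q = 30$ ($Q = 2 - 7 \left(-4\right) = 2 - -28 = 2 + 28 = 30$)
$O{\left(z \right)} = -67 - 17 z$ ($O{\left(z \right)} = - (67 + 17 z) = -67 - 17 z$)
$m{\left(x,S \right)} = S^{2} - 2 S$ ($m{\left(x,S \right)} = S S - 2 S = S^{2} - 2 S$)
$m{\left(-3,s \right)} O{\left(Q \right)} = 0 \left(-2 + 0\right) \left(-67 - 510\right) = 0 \left(-2\right) \left(-67 - 510\right) = 0 \left(-577\right) = 0$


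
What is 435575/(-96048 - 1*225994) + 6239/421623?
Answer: -25948459741/19397187738 ≈ -1.3377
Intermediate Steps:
435575/(-96048 - 1*225994) + 6239/421623 = 435575/(-96048 - 225994) + 6239*(1/421623) = 435575/(-322042) + 6239/421623 = 435575*(-1/322042) + 6239/421623 = -62225/46006 + 6239/421623 = -25948459741/19397187738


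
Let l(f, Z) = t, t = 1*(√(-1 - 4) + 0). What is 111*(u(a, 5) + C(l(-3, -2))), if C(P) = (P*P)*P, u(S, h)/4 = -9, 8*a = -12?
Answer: -3996 - 555*I*√5 ≈ -3996.0 - 1241.0*I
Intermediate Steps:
a = -3/2 (a = (⅛)*(-12) = -3/2 ≈ -1.5000)
u(S, h) = -36 (u(S, h) = 4*(-9) = -36)
t = I*√5 (t = 1*(√(-5) + 0) = 1*(I*√5 + 0) = 1*(I*√5) = I*√5 ≈ 2.2361*I)
l(f, Z) = I*√5
C(P) = P³ (C(P) = P²*P = P³)
111*(u(a, 5) + C(l(-3, -2))) = 111*(-36 + (I*√5)³) = 111*(-36 - 5*I*√5) = -3996 - 555*I*√5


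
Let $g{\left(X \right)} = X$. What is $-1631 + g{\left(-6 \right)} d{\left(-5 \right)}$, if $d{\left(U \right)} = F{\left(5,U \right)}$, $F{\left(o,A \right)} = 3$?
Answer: $-1649$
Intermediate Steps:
$d{\left(U \right)} = 3$
$-1631 + g{\left(-6 \right)} d{\left(-5 \right)} = -1631 - 18 = -1649$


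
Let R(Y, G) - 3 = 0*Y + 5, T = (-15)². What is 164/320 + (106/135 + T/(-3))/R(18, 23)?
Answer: -18931/2160 ≈ -8.7644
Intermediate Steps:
T = 225
R(Y, G) = 8 (R(Y, G) = 3 + (0*Y + 5) = 3 + (0 + 5) = 3 + 5 = 8)
164/320 + (106/135 + T/(-3))/R(18, 23) = 164/320 + (106/135 + 225/(-3))/8 = 164*(1/320) + (106*(1/135) + 225*(-⅓))*(⅛) = 41/80 + (106/135 - 75)*(⅛) = 41/80 - 10019/135*⅛ = 41/80 - 10019/1080 = -18931/2160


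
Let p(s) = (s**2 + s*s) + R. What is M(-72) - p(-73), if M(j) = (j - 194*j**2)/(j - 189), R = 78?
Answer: -199592/29 ≈ -6882.5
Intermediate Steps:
M(j) = (j - 194*j**2)/(-189 + j)
p(s) = 78 + 2*s**2 (p(s) = (s**2 + s*s) + 78 = (s**2 + s**2) + 78 = 2*s**2 + 78 = 78 + 2*s**2)
M(-72) - p(-73) = -72*(1 - 194*(-72))/(-189 - 72) - (78 + 2*(-73)**2) = -72*(1 + 13968)/(-261) - (78 + 2*5329) = -72*(-1/261)*13969 - (78 + 10658) = 111752/29 - 1*10736 = 111752/29 - 10736 = -199592/29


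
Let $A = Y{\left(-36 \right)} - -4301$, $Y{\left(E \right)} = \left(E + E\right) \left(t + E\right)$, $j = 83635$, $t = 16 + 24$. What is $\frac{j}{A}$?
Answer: $\frac{83635}{4013} \approx 20.841$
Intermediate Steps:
$t = 40$
$Y{\left(E \right)} = 2 E \left(40 + E\right)$ ($Y{\left(E \right)} = \left(E + E\right) \left(40 + E\right) = 2 E \left(40 + E\right)$)
$A = 4013$ ($A = 2 \left(-36\right) \left(40 - 36\right) - -4301 = 2 \left(-36\right) 4 + 4301 = -288 + 4301 = 4013$)
$\frac{j}{A} = \frac{83635}{4013}$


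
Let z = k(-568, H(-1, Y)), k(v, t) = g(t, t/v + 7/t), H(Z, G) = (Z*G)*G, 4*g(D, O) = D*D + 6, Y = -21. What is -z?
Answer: -194487/4 ≈ -48622.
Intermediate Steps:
g(D, O) = 3/2 + D²/4 (g(D, O) = (D*D + 6)/4 = (D² + 6)/4 = (6 + D²)/4 = 3/2 + D²/4)
H(Z, G) = Z*G² (H(Z, G) = (G*Z)*G = Z*G²)
k(v, t) = 3/2 + t²/4
z = 194487/4 (z = 3/2 + (-1*(-21)²)²/4 = 3/2 + (-1*441)²/4 = 3/2 + (¼)*(-441)² = 3/2 + (¼)*194481 = 3/2 + 194481/4 = 194487/4 ≈ 48622.)
-z = -1*194487/4 = -194487/4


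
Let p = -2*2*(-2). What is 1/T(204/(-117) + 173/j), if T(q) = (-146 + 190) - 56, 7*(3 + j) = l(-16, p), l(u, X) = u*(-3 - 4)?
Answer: -1/12 ≈ -0.083333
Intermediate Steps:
p = 8 (p = -4*(-2) = 8)
l(u, X) = -7*u (l(u, X) = u*(-7) = -7*u)
j = 13 (j = -3 + (-7*(-16))/7 = -3 + (⅐)*112 = -3 + 16 = 13)
T(q) = -12 (T(q) = 44 - 56 = -12)
1/T(204/(-117) + 173/j) = 1/(-12) = -1/12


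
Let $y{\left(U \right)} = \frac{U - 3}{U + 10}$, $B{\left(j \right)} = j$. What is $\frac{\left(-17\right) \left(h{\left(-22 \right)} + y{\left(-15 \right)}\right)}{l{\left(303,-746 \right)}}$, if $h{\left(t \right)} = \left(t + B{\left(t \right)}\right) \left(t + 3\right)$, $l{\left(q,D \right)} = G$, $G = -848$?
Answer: $\frac{35683}{2120} \approx 16.832$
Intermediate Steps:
$y{\left(U \right)} = \frac{-3 + U}{10 + U}$
$l{\left(q,D \right)} = -848$
$h{\left(t \right)} = 2 t \left(3 + t\right)$ ($h{\left(t \right)} = \left(t + t\right) \left(t + 3\right) = 2 t \left(3 + t\right)$)
$\frac{\left(-17\right) \left(h{\left(-22 \right)} + y{\left(-15 \right)}\right)}{l{\left(303,-746 \right)}} = \frac{\left(-17\right) \left(2 \left(-22\right) \left(3 - 22\right) + \frac{-3 - 15}{10 - 15}\right)}{-848} = - 17 \left(2 \left(-22\right) \left(-19\right) + \frac{1}{-5} \left(-18\right)\right) \left(- \frac{1}{848}\right) = - 17 \left(836 - - \frac{18}{5}\right) \left(- \frac{1}{848}\right) = - 17 \left(836 + \frac{18}{5}\right) \left(- \frac{1}{848}\right) = \left(-17\right) \frac{4198}{5} \left(- \frac{1}{848}\right) = \left(- \frac{71366}{5}\right) \left(- \frac{1}{848}\right) = \frac{35683}{2120}$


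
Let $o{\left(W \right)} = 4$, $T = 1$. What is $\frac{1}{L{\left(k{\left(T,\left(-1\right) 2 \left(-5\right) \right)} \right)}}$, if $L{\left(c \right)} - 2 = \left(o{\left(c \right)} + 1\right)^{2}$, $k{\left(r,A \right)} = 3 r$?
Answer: $\frac{1}{27} \approx 0.037037$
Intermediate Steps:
$L{\left(c \right)} = 27$ ($L{\left(c \right)} = 2 + \left(4 + 1\right)^{2} = 2 + 5^{2} = 2 + 25 = 27$)
$\frac{1}{L{\left(k{\left(T,\left(-1\right) 2 \left(-5\right) \right)} \right)}} = \frac{1}{27}$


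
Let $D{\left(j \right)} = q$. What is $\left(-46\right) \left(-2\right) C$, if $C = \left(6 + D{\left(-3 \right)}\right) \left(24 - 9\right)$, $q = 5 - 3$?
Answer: $11040$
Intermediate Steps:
$q = 2$ ($q = 5 - 3 = 2$)
$D{\left(j \right)} = 2$
$C = 120$ ($C = \left(6 + 2\right) \left(24 - 9\right) = 8 \cdot 15 = 120$)
$\left(-46\right) \left(-2\right) C = \left(-46\right) \left(-2\right) 120 = 92 \cdot 120 = 11040$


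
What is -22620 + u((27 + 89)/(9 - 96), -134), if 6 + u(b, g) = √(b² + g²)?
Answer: -22626 + 2*√40405/3 ≈ -22492.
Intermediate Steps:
u(b, g) = -6 + √(b² + g²)
-22620 + u((27 + 89)/(9 - 96), -134) = -22620 + (-6 + √(((27 + 89)/(9 - 96))² + (-134)²)) = -22620 + (-6 + √((116/(-87))² + 17956)) = -22620 + (-6 + √((116*(-1/87))² + 17956)) = -22620 + (-6 + √((-4/3)² + 17956)) = -22620 + (-6 + √(16/9 + 17956)) = -22620 + (-6 + √(161620/9)) = -22620 + (-6 + 2*√40405/3) = -22626 + 2*√40405/3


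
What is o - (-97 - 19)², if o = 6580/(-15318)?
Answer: -103062794/7659 ≈ -13456.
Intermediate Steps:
o = -3290/7659 (o = 6580*(-1/15318) = -3290/7659 ≈ -0.42956)
o - (-97 - 19)² = -3290/7659 - (-97 - 19)² = -3290/7659 - 1*(-116)² = -3290/7659 - 1*13456 = -3290/7659 - 13456 = -103062794/7659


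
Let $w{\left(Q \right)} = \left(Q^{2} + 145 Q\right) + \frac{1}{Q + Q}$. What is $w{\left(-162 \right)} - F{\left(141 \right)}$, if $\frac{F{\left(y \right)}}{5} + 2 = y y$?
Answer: $- \frac{31311685}{324} \approx -96641.0$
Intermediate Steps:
$F{\left(y \right)} = -10 + 5 y^{2}$ ($F{\left(y \right)} = -10 + 5 y y = -10 + 5 y^{2}$)
$w{\left(Q \right)} = Q^{2} + \frac{1}{2 Q} + 145 Q$ ($w{\left(Q \right)} = \left(Q^{2} + 145 Q\right) + \frac{1}{2 Q} = Q^{2} + \frac{1}{2 Q} + 145 Q$)
$w{\left(-162 \right)} - F{\left(141 \right)} = \left(\left(-162\right)^{2} + \frac{1}{2 \left(-162\right)} + 145 \left(-162\right)\right) - \left(-10 + 5 \cdot 141^{2}\right) = \left(26244 + \frac{1}{2} \left(- \frac{1}{162}\right) - 23490\right) - \left(-10 + 5 \cdot 19881\right) = \left(26244 - \frac{1}{324} - 23490\right) - \left(-10 + 99405\right) = \frac{892295}{324} - 99395 = - \frac{31311685}{324}$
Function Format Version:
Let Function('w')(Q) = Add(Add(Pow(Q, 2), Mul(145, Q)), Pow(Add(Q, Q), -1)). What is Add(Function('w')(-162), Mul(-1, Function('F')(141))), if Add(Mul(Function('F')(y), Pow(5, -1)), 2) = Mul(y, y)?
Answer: Rational(-31311685, 324) ≈ -96641.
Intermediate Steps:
Function('F')(y) = Add(-10, Mul(5, Pow(y, 2))) (Function('F')(y) = Add(-10, Mul(5, Mul(y, y))) = Add(-10, Mul(5, Pow(y, 2))))
Function('w')(Q) = Add(Pow(Q, 2), Mul(Rational(1, 2), Pow(Q, -1)), Mul(145, Q)) (Function('w')(Q) = Add(Add(Pow(Q, 2), Mul(145, Q)), Pow(Mul(2, Q), -1)) = Add(Add(Pow(Q, 2), Mul(145, Q)), Mul(Rational(1, 2), Pow(Q, -1))) = Add(Pow(Q, 2), Mul(Rational(1, 2), Pow(Q, -1)), Mul(145, Q)))
Add(Function('w')(-162), Mul(-1, Function('F')(141))) = Add(Add(Pow(-162, 2), Mul(Rational(1, 2), Pow(-162, -1)), Mul(145, -162)), Mul(-1, Add(-10, Mul(5, Pow(141, 2))))) = Add(Add(26244, Mul(Rational(1, 2), Rational(-1, 162)), -23490), Mul(-1, Add(-10, Mul(5, 19881)))) = Add(Add(26244, Rational(-1, 324), -23490), Mul(-1, Add(-10, 99405))) = Add(Rational(892295, 324), Mul(-1, 99395)) = Add(Rational(892295, 324), -99395) = Rational(-31311685, 324)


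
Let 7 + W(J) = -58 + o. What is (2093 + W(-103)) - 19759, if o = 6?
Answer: -17725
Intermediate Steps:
W(J) = -59 (W(J) = -7 + (-58 + 6) = -7 - 52 = -59)
(2093 + W(-103)) - 19759 = (2093 - 59) - 19759 = 2034 - 19759 = -17725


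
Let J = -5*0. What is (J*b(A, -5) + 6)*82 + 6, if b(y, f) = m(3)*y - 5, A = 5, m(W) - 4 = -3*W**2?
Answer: 498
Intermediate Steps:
J = 0
m(W) = 4 - 3*W**2
b(y, f) = -5 - 23*y (b(y, f) = (4 - 3*3**2)*y - 5 = (4 - 3*9)*y - 5 = (4 - 27)*y - 5 = -23*y - 5 = -5 - 23*y)
(J*b(A, -5) + 6)*82 + 6 = (0*(-5 - 23*5) + 6)*82 + 6 = (0*(-5 - 115) + 6)*82 + 6 = (0*(-120) + 6)*82 + 6 = (0 + 6)*82 + 6 = 6*82 + 6 = 492 + 6 = 498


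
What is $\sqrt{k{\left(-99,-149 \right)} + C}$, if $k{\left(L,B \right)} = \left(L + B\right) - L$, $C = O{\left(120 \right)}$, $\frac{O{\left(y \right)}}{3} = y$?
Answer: $\sqrt{211} \approx 14.526$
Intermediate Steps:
$O{\left(y \right)} = 3 y$
$C = 360$ ($C = 3 \cdot 120 = 360$)
$k{\left(L,B \right)} = B$ ($k{\left(L,B \right)} = \left(B + L\right) - L = B$)
$\sqrt{k{\left(-99,-149 \right)} + C} = \sqrt{-149 + 360} = \sqrt{211}$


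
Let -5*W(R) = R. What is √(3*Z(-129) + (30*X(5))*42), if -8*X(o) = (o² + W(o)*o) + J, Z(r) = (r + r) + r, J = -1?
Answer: 3*I*√1846/2 ≈ 64.448*I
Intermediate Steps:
W(R) = -R/5
Z(r) = 3*r (Z(r) = 2*r + r = 3*r)
X(o) = ⅛ - o²/10 (X(o) = -((o² + (-o/5)*o) - 1)/8 = -((o² - o²/5) - 1)/8 = -(4*o²/5 - 1)/8 = -(-1 + 4*o²/5)/8 = ⅛ - o²/10)
√(3*Z(-129) + (30*X(5))*42) = √(3*(3*(-129)) + (30*(⅛ - ⅒*5²))*42) = √(3*(-387) + (30*(⅛ - ⅒*25))*42) = √(-1161 + (30*(⅛ - 5/2))*42) = √(-1161 + (30*(-19/8))*42) = √(-1161 - 285/4*42) = √(-1161 - 5985/2) = √(-8307/2) = 3*I*√1846/2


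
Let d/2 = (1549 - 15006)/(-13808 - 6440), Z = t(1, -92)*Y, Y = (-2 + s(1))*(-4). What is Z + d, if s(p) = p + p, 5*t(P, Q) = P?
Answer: 13457/10124 ≈ 1.3292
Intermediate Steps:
t(P, Q) = P/5
s(p) = 2*p
Y = 0 (Y = (-2 + 2*1)*(-4) = (-2 + 2)*(-4) = 0*(-4) = 0)
Z = 0 (Z = ((⅕)*1)*0 = (⅕)*0 = 0)
d = 13457/10124 (d = 2*((1549 - 15006)/(-13808 - 6440)) = 2*(-13457/(-20248)) = 2*(-13457*(-1/20248)) = 2*(13457/20248) = 13457/10124 ≈ 1.3292)
Z + d = 0 + 13457/10124 = 13457/10124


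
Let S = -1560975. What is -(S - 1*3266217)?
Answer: 4827192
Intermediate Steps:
-(S - 1*3266217) = -(-1560975 - 1*3266217) = -(-1560975 - 3266217) = -1*(-4827192) = 4827192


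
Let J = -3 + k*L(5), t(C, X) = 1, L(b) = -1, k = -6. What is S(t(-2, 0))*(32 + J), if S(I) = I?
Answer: 35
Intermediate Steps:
J = 3 (J = -3 - 6*(-1) = -3 + 6 = 3)
S(t(-2, 0))*(32 + J) = 1*(32 + 3) = 1*35 = 35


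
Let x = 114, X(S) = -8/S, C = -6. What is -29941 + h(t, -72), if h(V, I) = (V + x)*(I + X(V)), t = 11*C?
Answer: -367303/11 ≈ -33391.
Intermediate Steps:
t = -66 (t = 11*(-6) = -66)
h(V, I) = (114 + V)*(I - 8/V) (h(V, I) = (V + 114)*(I - 8/V) = (114 + V)*(I - 8/V))
-29941 + h(t, -72) = -29941 + (-8 - 912/(-66) + 114*(-72) - 72*(-66)) = -29941 + (-8 - 912*(-1/66) - 8208 + 4752) = -29941 + (-8 + 152/11 - 8208 + 4752) = -29941 - 37952/11 = -367303/11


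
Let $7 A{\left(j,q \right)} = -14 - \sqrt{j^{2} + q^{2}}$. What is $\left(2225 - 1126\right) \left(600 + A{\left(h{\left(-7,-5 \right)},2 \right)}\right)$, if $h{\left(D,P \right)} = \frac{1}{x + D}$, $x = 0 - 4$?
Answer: $657202 - \frac{157 \sqrt{485}}{11} \approx 6.5689 \cdot 10^{5}$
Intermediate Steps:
$x = -4$ ($x = 0 - 4 = -4$)
$h{\left(D,P \right)} = \frac{1}{-4 + D}$
$A{\left(j,q \right)} = -2 - \frac{\sqrt{j^{2} + q^{2}}}{7}$ ($A{\left(j,q \right)} = \frac{-14 - \sqrt{j^{2} + q^{2}}}{7} = -2 - \frac{\sqrt{j^{2} + q^{2}}}{7}$)
$\left(2225 - 1126\right) \left(600 + A{\left(h{\left(-7,-5 \right)},2 \right)}\right) = \left(2225 - 1126\right) \left(600 - \left(2 + \frac{\sqrt{\left(\frac{1}{-4 - 7}\right)^{2} + 2^{2}}}{7}\right)\right) = 1099 \left(600 - \left(2 + \frac{\sqrt{\left(\frac{1}{-11}\right)^{2} + 4}}{7}\right)\right) = 1099 \left(600 - \left(2 + \frac{\sqrt{\left(- \frac{1}{11}\right)^{2} + 4}}{7}\right)\right) = 1099 \left(600 - \left(2 + \frac{\sqrt{\frac{1}{121} + 4}}{7}\right)\right) = 1099 \left(600 - \left(2 + \frac{\sqrt{\frac{485}{121}}}{7}\right)\right) = 1099 \left(600 - \left(2 + \frac{\frac{1}{11} \sqrt{485}}{7}\right)\right) = 1099 \left(600 - \left(2 + \frac{\sqrt{485}}{77}\right)\right) = 1099 \left(598 - \frac{\sqrt{485}}{77}\right) = 657202 - \frac{157 \sqrt{485}}{11}$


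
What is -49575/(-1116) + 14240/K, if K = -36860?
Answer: 30190711/685596 ≈ 44.036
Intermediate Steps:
-49575/(-1116) + 14240/K = -49575/(-1116) + 14240/(-36860) = -49575*(-1/1116) + 14240*(-1/36860) = 16525/372 - 712/1843 = 30190711/685596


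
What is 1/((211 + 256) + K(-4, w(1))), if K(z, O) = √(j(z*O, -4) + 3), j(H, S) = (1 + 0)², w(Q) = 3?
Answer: 1/469 ≈ 0.0021322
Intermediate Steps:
j(H, S) = 1 (j(H, S) = 1² = 1)
K(z, O) = 2 (K(z, O) = √(1 + 3) = √4 = 2)
1/((211 + 256) + K(-4, w(1))) = 1/((211 + 256) + 2) = 1/(467 + 2) = 1/469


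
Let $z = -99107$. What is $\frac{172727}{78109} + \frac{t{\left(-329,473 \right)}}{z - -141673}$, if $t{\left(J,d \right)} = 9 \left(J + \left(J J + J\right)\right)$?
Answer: $\frac{82981102405}{3324787694} \approx 24.958$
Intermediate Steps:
$t{\left(J,d \right)} = 9 J^{2} + 18 J$ ($t{\left(J,d \right)} = 9 \left(J + \left(J^{2} + J\right)\right) = 9 \left(J + \left(J + J^{2}\right)\right) = 9 \left(J^{2} + 2 J\right) = 9 J^{2} + 18 J$)
$\frac{172727}{78109} + \frac{t{\left(-329,473 \right)}}{z - -141673} = \frac{172727}{78109} + \frac{9 \left(-329\right) \left(2 - 329\right)}{-99107 - -141673} = 172727 \cdot \frac{1}{78109} + \frac{9 \left(-329\right) \left(-327\right)}{-99107 + 141673} = \frac{172727}{78109} + \frac{968247}{42566} = \frac{82981102405}{3324787694}$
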